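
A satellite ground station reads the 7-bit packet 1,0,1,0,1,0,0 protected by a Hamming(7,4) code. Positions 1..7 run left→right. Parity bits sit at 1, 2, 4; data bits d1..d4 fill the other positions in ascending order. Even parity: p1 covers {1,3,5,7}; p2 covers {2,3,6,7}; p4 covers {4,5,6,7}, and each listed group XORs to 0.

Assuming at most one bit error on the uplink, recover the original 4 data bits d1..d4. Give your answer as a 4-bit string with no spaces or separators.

1101

s1 (pos 1,3,5,7): 1⊕1⊕1⊕0 = 1
s2 (pos 2,3,6,7): 0⊕1⊕0⊕0 = 1
s4 (pos 4,5,6,7): 0⊕1⊕0⊕0 = 1
Syndrome s4…s1 = 111 → error at position 7.
Flip position 7: 1010100 → 1010101
Read data bits from positions 3,5,6,7: 1101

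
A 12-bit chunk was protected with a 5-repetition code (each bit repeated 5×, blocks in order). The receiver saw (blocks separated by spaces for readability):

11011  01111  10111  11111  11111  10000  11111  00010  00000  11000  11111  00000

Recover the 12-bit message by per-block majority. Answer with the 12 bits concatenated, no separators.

111110100010

Block 1 (11011): 4 ones → 1
Block 2 (01111): 4 ones → 1
Block 3 (10111): 4 ones → 1
Block 4 (11111): 5 ones → 1
Block 5 (11111): 5 ones → 1
Block 6 (10000): 1 one → 0
Block 7 (11111): 5 ones → 1
Block 8 (00010): 1 one → 0
Block 9 (00000): 0 ones → 0
Block 10 (11000): 2 ones → 0
Block 11 (11111): 5 ones → 1
Block 12 (00000): 0 ones → 0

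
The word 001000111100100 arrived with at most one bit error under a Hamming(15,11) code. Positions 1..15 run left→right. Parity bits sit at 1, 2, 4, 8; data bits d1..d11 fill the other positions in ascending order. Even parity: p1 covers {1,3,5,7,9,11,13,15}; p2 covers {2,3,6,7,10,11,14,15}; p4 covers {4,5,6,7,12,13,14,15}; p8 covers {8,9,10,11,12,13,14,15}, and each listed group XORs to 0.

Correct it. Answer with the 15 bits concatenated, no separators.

s1 (pos 1,3,5,7,9,11,13,15): 0⊕1⊕0⊕1⊕1⊕0⊕1⊕0 = 0
s2 (pos 2,3,6,7,10,11,14,15): 0⊕1⊕0⊕1⊕1⊕0⊕0⊕0 = 1
s4 (pos 4,5,6,7,12,13,14,15): 0⊕0⊕0⊕1⊕0⊕1⊕0⊕0 = 0
s8 (pos 8,9,10,11,12,13,14,15): 1⊕1⊕1⊕0⊕0⊕1⊕0⊕0 = 0
Syndrome s8…s1 = 0010 → error at position 2.
Flip position 2: 001000111100100 → 011000111100100

011000111100100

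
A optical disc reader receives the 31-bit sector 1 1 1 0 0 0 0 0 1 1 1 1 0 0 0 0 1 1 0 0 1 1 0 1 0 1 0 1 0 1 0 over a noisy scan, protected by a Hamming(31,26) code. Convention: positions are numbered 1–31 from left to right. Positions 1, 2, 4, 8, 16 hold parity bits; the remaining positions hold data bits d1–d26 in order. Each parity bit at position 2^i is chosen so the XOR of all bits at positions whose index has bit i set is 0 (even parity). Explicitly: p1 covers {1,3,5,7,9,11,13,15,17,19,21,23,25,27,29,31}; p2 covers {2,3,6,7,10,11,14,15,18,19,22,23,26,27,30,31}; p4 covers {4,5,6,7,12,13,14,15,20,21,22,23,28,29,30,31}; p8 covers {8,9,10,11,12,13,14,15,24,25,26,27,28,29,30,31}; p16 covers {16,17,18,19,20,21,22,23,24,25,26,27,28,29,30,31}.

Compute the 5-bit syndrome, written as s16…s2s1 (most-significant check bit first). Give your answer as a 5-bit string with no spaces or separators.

s1 (pos 1,3,5,7,9,11,13,15,17,19,21,23,25,27,29,31): 1⊕1⊕0⊕0⊕1⊕1⊕0⊕0⊕1⊕0⊕1⊕0⊕0⊕0⊕0⊕0 = 0
s2 (pos 2,3,6,7,10,11,14,15,18,19,22,23,26,27,30,31): 1⊕1⊕0⊕0⊕1⊕1⊕0⊕0⊕1⊕0⊕1⊕0⊕1⊕0⊕1⊕0 = 0
s4 (pos 4,5,6,7,12,13,14,15,20,21,22,23,28,29,30,31): 0⊕0⊕0⊕0⊕1⊕0⊕0⊕0⊕0⊕1⊕1⊕0⊕1⊕0⊕1⊕0 = 1
s8 (pos 8,9,10,11,12,13,14,15,24,25,26,27,28,29,30,31): 0⊕1⊕1⊕1⊕1⊕0⊕0⊕0⊕1⊕0⊕1⊕0⊕1⊕0⊕1⊕0 = 0
s16 (pos 16,17,18,19,20,21,22,23,24,25,26,27,28,29,30,31): 0⊕1⊕1⊕0⊕0⊕1⊕1⊕0⊕1⊕0⊕1⊕0⊕1⊕0⊕1⊕0 = 0
Syndrome s16…s1 = 00100 → error at position 4.

00100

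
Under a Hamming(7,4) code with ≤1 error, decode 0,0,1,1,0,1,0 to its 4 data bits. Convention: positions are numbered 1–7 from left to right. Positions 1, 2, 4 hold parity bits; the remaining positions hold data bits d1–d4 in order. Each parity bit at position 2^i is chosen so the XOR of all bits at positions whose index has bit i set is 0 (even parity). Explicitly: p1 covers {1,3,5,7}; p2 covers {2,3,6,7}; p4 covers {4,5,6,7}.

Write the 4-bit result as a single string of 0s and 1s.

1010

s1 (pos 1,3,5,7): 0⊕1⊕0⊕0 = 1
s2 (pos 2,3,6,7): 0⊕1⊕1⊕0 = 0
s4 (pos 4,5,6,7): 1⊕0⊕1⊕0 = 0
Syndrome s4…s1 = 001 → error at position 1.
Flip position 1: 0011010 → 1011010
Read data bits from positions 3,5,6,7: 1010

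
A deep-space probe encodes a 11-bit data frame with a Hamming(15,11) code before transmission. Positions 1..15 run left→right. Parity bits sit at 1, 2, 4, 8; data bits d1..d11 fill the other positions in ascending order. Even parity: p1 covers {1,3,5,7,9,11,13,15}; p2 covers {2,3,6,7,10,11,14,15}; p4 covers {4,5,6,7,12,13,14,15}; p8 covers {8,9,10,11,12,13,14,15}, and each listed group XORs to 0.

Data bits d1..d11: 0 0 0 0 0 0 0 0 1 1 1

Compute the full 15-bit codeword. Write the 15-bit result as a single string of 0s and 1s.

Place data at non-parity positions: p1 p2 0 p4 0 0 0 p8 0 0 0 0 1 1 1
p1 (pos 1,3,5,7,9,11,13,15): XOR of data positions = 0⊕0⊕0⊕0⊕0⊕1⊕1 = 0
p2 (pos 2,3,6,7,10,11,14,15): XOR of data positions = 0⊕0⊕0⊕0⊕0⊕1⊕1 = 0
p4 (pos 4,5,6,7,12,13,14,15): XOR of data positions = 0⊕0⊕0⊕0⊕1⊕1⊕1 = 1
p8 (pos 8,9,10,11,12,13,14,15): XOR of data positions = 0⊕0⊕0⊕0⊕1⊕1⊕1 = 1
Codeword: 000100010000111

000100010000111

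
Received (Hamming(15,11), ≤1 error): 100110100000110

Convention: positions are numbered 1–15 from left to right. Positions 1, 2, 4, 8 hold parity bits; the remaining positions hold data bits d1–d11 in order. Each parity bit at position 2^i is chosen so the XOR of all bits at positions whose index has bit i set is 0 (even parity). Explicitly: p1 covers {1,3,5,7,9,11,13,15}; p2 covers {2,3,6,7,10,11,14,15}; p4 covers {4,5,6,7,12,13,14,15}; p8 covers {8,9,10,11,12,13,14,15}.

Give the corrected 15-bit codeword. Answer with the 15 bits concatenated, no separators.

100010100000110

s1 (pos 1,3,5,7,9,11,13,15): 1⊕0⊕1⊕1⊕0⊕0⊕1⊕0 = 0
s2 (pos 2,3,6,7,10,11,14,15): 0⊕0⊕0⊕1⊕0⊕0⊕1⊕0 = 0
s4 (pos 4,5,6,7,12,13,14,15): 1⊕1⊕0⊕1⊕0⊕1⊕1⊕0 = 1
s8 (pos 8,9,10,11,12,13,14,15): 0⊕0⊕0⊕0⊕0⊕1⊕1⊕0 = 0
Syndrome s8…s1 = 0100 → error at position 4.
Flip position 4: 100110100000110 → 100010100000110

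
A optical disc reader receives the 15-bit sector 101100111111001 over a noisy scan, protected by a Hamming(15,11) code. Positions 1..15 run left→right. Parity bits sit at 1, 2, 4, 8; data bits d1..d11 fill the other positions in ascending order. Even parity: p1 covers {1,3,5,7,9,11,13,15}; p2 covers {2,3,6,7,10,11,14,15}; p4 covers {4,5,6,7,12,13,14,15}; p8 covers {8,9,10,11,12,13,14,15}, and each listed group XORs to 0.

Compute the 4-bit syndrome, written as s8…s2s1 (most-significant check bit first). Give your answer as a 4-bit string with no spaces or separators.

s1 (pos 1,3,5,7,9,11,13,15): 1⊕1⊕0⊕1⊕1⊕1⊕0⊕1 = 0
s2 (pos 2,3,6,7,10,11,14,15): 0⊕1⊕0⊕1⊕1⊕1⊕0⊕1 = 1
s4 (pos 4,5,6,7,12,13,14,15): 1⊕0⊕0⊕1⊕1⊕0⊕0⊕1 = 0
s8 (pos 8,9,10,11,12,13,14,15): 1⊕1⊕1⊕1⊕1⊕0⊕0⊕1 = 0
Syndrome s8…s1 = 0010 → error at position 2.

0010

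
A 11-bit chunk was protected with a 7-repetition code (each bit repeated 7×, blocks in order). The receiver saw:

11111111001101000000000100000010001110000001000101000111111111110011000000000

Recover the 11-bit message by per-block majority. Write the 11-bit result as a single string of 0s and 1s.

11000001100

Block 1 (1111111): 7 ones → 1
Block 2 (1001101): 4 ones → 1
Block 3 (0000000): 0 ones → 0
Block 4 (0010000): 1 one → 0
Block 5 (0010001): 2 ones → 0
Block 6 (1100000): 2 ones → 0
Block 7 (0100010): 2 ones → 0
Block 8 (1000111): 4 ones → 1
Block 9 (1111111): 7 ones → 1
Block 10 (1001100): 3 ones → 0
Block 11 (0000000): 0 ones → 0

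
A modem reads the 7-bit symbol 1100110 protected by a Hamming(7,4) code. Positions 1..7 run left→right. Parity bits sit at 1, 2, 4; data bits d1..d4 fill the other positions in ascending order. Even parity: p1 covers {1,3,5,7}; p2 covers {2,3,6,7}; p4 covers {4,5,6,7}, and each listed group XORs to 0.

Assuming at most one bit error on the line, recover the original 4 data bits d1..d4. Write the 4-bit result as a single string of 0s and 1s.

s1 (pos 1,3,5,7): 1⊕0⊕1⊕0 = 0
s2 (pos 2,3,6,7): 1⊕0⊕1⊕0 = 0
s4 (pos 4,5,6,7): 0⊕1⊕1⊕0 = 0
Syndrome s4…s1 = 000 → no error.
Read data bits from positions 3,5,6,7: 0110

0110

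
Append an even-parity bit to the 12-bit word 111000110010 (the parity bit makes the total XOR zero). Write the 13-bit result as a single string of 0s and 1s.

1110001100100

XOR of the 12 data bits: 1⊕1⊕1⊕0⊕0⊕0⊕1⊕1⊕0⊕0⊕1⊕0 = 0
Parity bit = 0 (so all 13 bits XOR to 0).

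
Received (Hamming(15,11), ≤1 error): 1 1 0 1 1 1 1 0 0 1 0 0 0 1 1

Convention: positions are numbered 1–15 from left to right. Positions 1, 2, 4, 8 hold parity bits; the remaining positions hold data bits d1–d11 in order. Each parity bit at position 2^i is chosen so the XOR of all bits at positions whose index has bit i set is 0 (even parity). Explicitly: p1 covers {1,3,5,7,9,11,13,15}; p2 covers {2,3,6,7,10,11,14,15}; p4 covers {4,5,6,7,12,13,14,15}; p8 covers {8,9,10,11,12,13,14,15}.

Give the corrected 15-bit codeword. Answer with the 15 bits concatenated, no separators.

110111110100011

s1 (pos 1,3,5,7,9,11,13,15): 1⊕0⊕1⊕1⊕0⊕0⊕0⊕1 = 0
s2 (pos 2,3,6,7,10,11,14,15): 1⊕0⊕1⊕1⊕1⊕0⊕1⊕1 = 0
s4 (pos 4,5,6,7,12,13,14,15): 1⊕1⊕1⊕1⊕0⊕0⊕1⊕1 = 0
s8 (pos 8,9,10,11,12,13,14,15): 0⊕0⊕1⊕0⊕0⊕0⊕1⊕1 = 1
Syndrome s8…s1 = 1000 → error at position 8.
Flip position 8: 110111100100011 → 110111110100011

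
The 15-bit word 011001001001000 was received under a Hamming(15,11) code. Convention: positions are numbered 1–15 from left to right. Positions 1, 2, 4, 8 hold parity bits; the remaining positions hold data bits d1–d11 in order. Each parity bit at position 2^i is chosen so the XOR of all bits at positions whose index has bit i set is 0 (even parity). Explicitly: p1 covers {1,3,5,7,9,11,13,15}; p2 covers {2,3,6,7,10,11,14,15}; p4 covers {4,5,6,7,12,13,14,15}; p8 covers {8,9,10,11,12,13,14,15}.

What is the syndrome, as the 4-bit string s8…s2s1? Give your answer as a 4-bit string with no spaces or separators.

s1 (pos 1,3,5,7,9,11,13,15): 0⊕1⊕0⊕0⊕1⊕0⊕0⊕0 = 0
s2 (pos 2,3,6,7,10,11,14,15): 1⊕1⊕1⊕0⊕0⊕0⊕0⊕0 = 1
s4 (pos 4,5,6,7,12,13,14,15): 0⊕0⊕1⊕0⊕1⊕0⊕0⊕0 = 0
s8 (pos 8,9,10,11,12,13,14,15): 0⊕1⊕0⊕0⊕1⊕0⊕0⊕0 = 0
Syndrome s8…s1 = 0010 → error at position 2.

0010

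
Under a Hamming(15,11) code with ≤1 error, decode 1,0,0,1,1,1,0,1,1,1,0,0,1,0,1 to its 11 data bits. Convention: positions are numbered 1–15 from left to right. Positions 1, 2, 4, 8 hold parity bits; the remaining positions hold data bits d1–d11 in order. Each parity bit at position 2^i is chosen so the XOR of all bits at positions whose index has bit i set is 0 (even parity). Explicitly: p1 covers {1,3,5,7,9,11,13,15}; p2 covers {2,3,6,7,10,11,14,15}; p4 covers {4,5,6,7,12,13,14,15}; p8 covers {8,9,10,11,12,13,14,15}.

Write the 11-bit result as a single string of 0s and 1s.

01101100100

s1 (pos 1,3,5,7,9,11,13,15): 1⊕0⊕1⊕0⊕1⊕0⊕1⊕1 = 1
s2 (pos 2,3,6,7,10,11,14,15): 0⊕0⊕1⊕0⊕1⊕0⊕0⊕1 = 1
s4 (pos 4,5,6,7,12,13,14,15): 1⊕1⊕1⊕0⊕0⊕1⊕0⊕1 = 1
s8 (pos 8,9,10,11,12,13,14,15): 1⊕1⊕1⊕0⊕0⊕1⊕0⊕1 = 1
Syndrome s8…s1 = 1111 → error at position 15.
Flip position 15: 100111011100101 → 100111011100100
Read data bits from positions 3,5,6,7,9,10,11,12,13,14,15: 01101100100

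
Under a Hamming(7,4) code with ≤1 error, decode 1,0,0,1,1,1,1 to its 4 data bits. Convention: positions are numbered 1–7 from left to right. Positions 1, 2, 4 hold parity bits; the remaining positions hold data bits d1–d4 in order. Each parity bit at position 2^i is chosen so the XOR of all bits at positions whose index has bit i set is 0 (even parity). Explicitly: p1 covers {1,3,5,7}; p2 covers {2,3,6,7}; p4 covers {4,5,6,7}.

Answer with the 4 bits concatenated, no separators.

s1 (pos 1,3,5,7): 1⊕0⊕1⊕1 = 1
s2 (pos 2,3,6,7): 0⊕0⊕1⊕1 = 0
s4 (pos 4,5,6,7): 1⊕1⊕1⊕1 = 0
Syndrome s4…s1 = 001 → error at position 1.
Flip position 1: 1001111 → 0001111
Read data bits from positions 3,5,6,7: 0111

0111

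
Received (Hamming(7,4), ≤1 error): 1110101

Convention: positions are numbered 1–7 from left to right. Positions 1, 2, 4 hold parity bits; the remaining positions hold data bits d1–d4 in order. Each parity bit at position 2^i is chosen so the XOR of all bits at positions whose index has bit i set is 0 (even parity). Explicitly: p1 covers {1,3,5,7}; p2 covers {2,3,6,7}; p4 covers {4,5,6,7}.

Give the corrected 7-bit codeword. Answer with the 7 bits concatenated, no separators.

s1 (pos 1,3,5,7): 1⊕1⊕1⊕1 = 0
s2 (pos 2,3,6,7): 1⊕1⊕0⊕1 = 1
s4 (pos 4,5,6,7): 0⊕1⊕0⊕1 = 0
Syndrome s4…s1 = 010 → error at position 2.
Flip position 2: 1110101 → 1010101

1010101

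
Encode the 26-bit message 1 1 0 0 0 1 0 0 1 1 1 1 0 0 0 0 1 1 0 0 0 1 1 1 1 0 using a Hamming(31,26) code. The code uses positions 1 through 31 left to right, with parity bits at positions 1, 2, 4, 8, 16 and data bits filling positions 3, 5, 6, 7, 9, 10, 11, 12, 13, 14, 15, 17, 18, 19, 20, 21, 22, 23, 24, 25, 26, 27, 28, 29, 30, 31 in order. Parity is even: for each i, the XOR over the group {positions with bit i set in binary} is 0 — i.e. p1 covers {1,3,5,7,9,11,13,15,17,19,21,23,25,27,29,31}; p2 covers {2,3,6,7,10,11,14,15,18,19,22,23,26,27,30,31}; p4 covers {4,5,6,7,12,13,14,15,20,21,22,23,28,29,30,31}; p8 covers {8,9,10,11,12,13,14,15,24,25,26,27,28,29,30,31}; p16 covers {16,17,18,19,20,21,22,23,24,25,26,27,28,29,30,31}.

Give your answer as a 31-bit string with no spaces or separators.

Place data at non-parity positions: p1 p2 1 p4 1 0 0 p8 0 1 0 0 1 1 1 p16 1 0 0 0 0 1 1 0 0 0 1 1 1 1 0
p1 (pos 1,3,5,7,9,11,13,15,17,19,21,23,25,27,29,31): XOR of data positions = 1⊕1⊕0⊕0⊕0⊕1⊕1⊕1⊕0⊕0⊕1⊕0⊕1⊕1⊕0 = 0
p2 (pos 2,3,6,7,10,11,14,15,18,19,22,23,26,27,30,31): XOR of data positions = 1⊕0⊕0⊕1⊕0⊕1⊕1⊕0⊕0⊕1⊕1⊕0⊕1⊕1⊕0 = 0
p4 (pos 4,5,6,7,12,13,14,15,20,21,22,23,28,29,30,31): XOR of data positions = 1⊕0⊕0⊕0⊕1⊕1⊕1⊕0⊕0⊕1⊕1⊕1⊕1⊕1⊕0 = 1
p8 (pos 8,9,10,11,12,13,14,15,24,25,26,27,28,29,30,31): XOR of data positions = 0⊕1⊕0⊕0⊕1⊕1⊕1⊕0⊕0⊕0⊕1⊕1⊕1⊕1⊕0 = 0
p16 (pos 16,17,18,19,20,21,22,23,24,25,26,27,28,29,30,31): XOR of data positions = 1⊕0⊕0⊕0⊕0⊕1⊕1⊕0⊕0⊕0⊕1⊕1⊕1⊕1⊕0 = 1
Codeword: 0011100001001111100001100011110

0011100001001111100001100011110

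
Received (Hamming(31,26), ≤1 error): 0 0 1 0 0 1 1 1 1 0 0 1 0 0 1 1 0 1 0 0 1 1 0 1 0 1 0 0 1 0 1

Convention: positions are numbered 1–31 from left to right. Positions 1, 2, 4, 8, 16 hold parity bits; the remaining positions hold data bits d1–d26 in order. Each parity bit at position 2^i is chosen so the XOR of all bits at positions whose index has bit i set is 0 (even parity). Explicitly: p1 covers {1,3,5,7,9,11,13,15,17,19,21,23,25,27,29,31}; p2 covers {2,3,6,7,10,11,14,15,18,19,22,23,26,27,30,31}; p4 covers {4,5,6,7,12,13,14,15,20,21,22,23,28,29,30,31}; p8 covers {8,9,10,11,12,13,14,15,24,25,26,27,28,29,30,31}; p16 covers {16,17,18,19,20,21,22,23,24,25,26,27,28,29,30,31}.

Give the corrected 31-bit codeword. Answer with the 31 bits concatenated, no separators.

s1 (pos 1,3,5,7,9,11,13,15,17,19,21,23,25,27,29,31): 0⊕1⊕0⊕1⊕1⊕0⊕0⊕1⊕0⊕0⊕1⊕0⊕0⊕0⊕1⊕1 = 1
s2 (pos 2,3,6,7,10,11,14,15,18,19,22,23,26,27,30,31): 0⊕1⊕1⊕1⊕0⊕0⊕0⊕1⊕1⊕0⊕1⊕0⊕1⊕0⊕0⊕1 = 0
s4 (pos 4,5,6,7,12,13,14,15,20,21,22,23,28,29,30,31): 0⊕0⊕1⊕1⊕1⊕0⊕0⊕1⊕0⊕1⊕1⊕0⊕0⊕1⊕0⊕1 = 0
s8 (pos 8,9,10,11,12,13,14,15,24,25,26,27,28,29,30,31): 1⊕1⊕0⊕0⊕1⊕0⊕0⊕1⊕1⊕0⊕1⊕0⊕0⊕1⊕0⊕1 = 0
s16 (pos 16,17,18,19,20,21,22,23,24,25,26,27,28,29,30,31): 1⊕0⊕1⊕0⊕0⊕1⊕1⊕0⊕1⊕0⊕1⊕0⊕0⊕1⊕0⊕1 = 0
Syndrome s16…s1 = 00001 → error at position 1.
Flip position 1: 0010011110010011010011010100101 → 1010011110010011010011010100101

1010011110010011010011010100101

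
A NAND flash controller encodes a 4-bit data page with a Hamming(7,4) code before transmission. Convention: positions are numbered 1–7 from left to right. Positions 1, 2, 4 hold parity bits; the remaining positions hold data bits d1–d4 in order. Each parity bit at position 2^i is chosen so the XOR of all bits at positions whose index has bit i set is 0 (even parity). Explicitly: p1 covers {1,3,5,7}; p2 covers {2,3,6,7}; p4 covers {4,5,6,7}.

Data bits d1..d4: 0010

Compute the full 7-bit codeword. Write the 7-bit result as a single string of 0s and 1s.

0101010

Place data at non-parity positions: p1 p2 0 p4 0 1 0
p1 (pos 1,3,5,7): XOR of data positions = 0⊕0⊕0 = 0
p2 (pos 2,3,6,7): XOR of data positions = 0⊕1⊕0 = 1
p4 (pos 4,5,6,7): XOR of data positions = 0⊕1⊕0 = 1
Codeword: 0101010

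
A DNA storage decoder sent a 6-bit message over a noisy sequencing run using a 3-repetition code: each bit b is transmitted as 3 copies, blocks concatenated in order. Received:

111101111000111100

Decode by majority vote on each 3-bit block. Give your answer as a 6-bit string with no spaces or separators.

111010

Block 1 (111): 3 ones → 1
Block 2 (101): 2 ones → 1
Block 3 (111): 3 ones → 1
Block 4 (000): 0 ones → 0
Block 5 (111): 3 ones → 1
Block 6 (100): 1 one → 0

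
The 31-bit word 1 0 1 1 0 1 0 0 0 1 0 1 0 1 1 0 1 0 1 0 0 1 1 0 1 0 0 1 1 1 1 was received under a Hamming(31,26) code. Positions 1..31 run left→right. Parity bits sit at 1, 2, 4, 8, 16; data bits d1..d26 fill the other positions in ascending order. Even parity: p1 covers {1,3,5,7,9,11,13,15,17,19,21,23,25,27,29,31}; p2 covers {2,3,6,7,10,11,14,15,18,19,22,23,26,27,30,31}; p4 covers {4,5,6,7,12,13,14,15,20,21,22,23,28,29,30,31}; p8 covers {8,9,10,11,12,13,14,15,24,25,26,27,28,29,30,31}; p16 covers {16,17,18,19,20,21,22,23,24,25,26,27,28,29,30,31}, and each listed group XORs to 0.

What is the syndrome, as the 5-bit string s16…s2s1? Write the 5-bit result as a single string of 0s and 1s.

s1 (pos 1,3,5,7,9,11,13,15,17,19,21,23,25,27,29,31): 1⊕1⊕0⊕0⊕0⊕0⊕0⊕1⊕1⊕1⊕0⊕1⊕1⊕0⊕1⊕1 = 1
s2 (pos 2,3,6,7,10,11,14,15,18,19,22,23,26,27,30,31): 0⊕1⊕1⊕0⊕1⊕0⊕1⊕1⊕0⊕1⊕1⊕1⊕0⊕0⊕1⊕1 = 0
s4 (pos 4,5,6,7,12,13,14,15,20,21,22,23,28,29,30,31): 1⊕0⊕1⊕0⊕1⊕0⊕1⊕1⊕0⊕0⊕1⊕1⊕1⊕1⊕1⊕1 = 1
s8 (pos 8,9,10,11,12,13,14,15,24,25,26,27,28,29,30,31): 0⊕0⊕1⊕0⊕1⊕0⊕1⊕1⊕0⊕1⊕0⊕0⊕1⊕1⊕1⊕1 = 1
s16 (pos 16,17,18,19,20,21,22,23,24,25,26,27,28,29,30,31): 0⊕1⊕0⊕1⊕0⊕0⊕1⊕1⊕0⊕1⊕0⊕0⊕1⊕1⊕1⊕1 = 1
Syndrome s16…s1 = 11101 → error at position 29.

11101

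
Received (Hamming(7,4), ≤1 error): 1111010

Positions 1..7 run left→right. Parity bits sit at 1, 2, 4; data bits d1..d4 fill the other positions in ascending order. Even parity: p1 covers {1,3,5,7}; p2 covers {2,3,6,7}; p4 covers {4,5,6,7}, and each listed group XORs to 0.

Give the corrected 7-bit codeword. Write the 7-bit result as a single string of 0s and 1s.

s1 (pos 1,3,5,7): 1⊕1⊕0⊕0 = 0
s2 (pos 2,3,6,7): 1⊕1⊕1⊕0 = 1
s4 (pos 4,5,6,7): 1⊕0⊕1⊕0 = 0
Syndrome s4…s1 = 010 → error at position 2.
Flip position 2: 1111010 → 1011010

1011010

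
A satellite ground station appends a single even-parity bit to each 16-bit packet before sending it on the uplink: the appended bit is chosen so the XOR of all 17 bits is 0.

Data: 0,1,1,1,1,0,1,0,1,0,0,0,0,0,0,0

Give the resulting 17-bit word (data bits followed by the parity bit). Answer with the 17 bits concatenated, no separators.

01111010100000000

XOR of the 16 data bits: 0⊕1⊕1⊕1⊕1⊕0⊕1⊕0⊕1⊕0⊕0⊕0⊕0⊕0⊕0⊕0 = 0
Parity bit = 0 (so all 17 bits XOR to 0).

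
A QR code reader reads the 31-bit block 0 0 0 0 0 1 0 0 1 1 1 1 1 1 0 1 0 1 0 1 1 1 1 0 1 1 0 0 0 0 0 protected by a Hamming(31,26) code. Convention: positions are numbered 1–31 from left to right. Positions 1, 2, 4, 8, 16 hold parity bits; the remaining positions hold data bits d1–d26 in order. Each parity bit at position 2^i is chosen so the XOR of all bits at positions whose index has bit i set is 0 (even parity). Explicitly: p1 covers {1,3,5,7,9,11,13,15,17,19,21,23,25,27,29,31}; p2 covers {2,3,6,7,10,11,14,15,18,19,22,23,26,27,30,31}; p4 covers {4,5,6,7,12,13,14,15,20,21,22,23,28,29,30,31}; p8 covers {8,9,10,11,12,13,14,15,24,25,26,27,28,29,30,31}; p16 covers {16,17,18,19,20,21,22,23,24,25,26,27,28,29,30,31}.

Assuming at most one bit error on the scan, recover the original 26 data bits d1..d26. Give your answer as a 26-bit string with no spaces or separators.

00101111110010111101100000

s1 (pos 1,3,5,7,9,11,13,15,17,19,21,23,25,27,29,31): 0⊕0⊕0⊕0⊕1⊕1⊕1⊕0⊕0⊕0⊕1⊕1⊕1⊕0⊕0⊕0 = 0
s2 (pos 2,3,6,7,10,11,14,15,18,19,22,23,26,27,30,31): 0⊕0⊕1⊕0⊕1⊕1⊕1⊕0⊕1⊕0⊕1⊕1⊕1⊕0⊕0⊕0 = 0
s4 (pos 4,5,6,7,12,13,14,15,20,21,22,23,28,29,30,31): 0⊕0⊕1⊕0⊕1⊕1⊕1⊕0⊕1⊕1⊕1⊕1⊕0⊕0⊕0⊕0 = 0
s8 (pos 8,9,10,11,12,13,14,15,24,25,26,27,28,29,30,31): 0⊕1⊕1⊕1⊕1⊕1⊕1⊕0⊕0⊕1⊕1⊕0⊕0⊕0⊕0⊕0 = 0
s16 (pos 16,17,18,19,20,21,22,23,24,25,26,27,28,29,30,31): 1⊕0⊕1⊕0⊕1⊕1⊕1⊕1⊕0⊕1⊕1⊕0⊕0⊕0⊕0⊕0 = 0
Syndrome s16…s1 = 00000 → no error.
Read data bits from positions 3,5,6,7,9,10,11,12,13,14,15,17,18,19,20,21,22,23,24,25,26,27,28,29,30,31: 00101111110010111101100000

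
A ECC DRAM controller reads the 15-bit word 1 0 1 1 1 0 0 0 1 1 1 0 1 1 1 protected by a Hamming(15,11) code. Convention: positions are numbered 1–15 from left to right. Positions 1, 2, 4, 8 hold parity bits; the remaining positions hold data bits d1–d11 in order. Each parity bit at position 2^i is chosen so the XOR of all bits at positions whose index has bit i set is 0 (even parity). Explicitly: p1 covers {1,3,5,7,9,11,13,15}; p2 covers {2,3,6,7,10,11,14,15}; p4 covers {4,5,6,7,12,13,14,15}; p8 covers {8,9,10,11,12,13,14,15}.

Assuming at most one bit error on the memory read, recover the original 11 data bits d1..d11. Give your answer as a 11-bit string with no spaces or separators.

s1 (pos 1,3,5,7,9,11,13,15): 1⊕1⊕1⊕0⊕1⊕1⊕1⊕1 = 1
s2 (pos 2,3,6,7,10,11,14,15): 0⊕1⊕0⊕0⊕1⊕1⊕1⊕1 = 1
s4 (pos 4,5,6,7,12,13,14,15): 1⊕1⊕0⊕0⊕0⊕1⊕1⊕1 = 1
s8 (pos 8,9,10,11,12,13,14,15): 0⊕1⊕1⊕1⊕0⊕1⊕1⊕1 = 0
Syndrome s8…s1 = 0111 → error at position 7.
Flip position 7: 101110001110111 → 101110101110111
Read data bits from positions 3,5,6,7,9,10,11,12,13,14,15: 11011110111

11011110111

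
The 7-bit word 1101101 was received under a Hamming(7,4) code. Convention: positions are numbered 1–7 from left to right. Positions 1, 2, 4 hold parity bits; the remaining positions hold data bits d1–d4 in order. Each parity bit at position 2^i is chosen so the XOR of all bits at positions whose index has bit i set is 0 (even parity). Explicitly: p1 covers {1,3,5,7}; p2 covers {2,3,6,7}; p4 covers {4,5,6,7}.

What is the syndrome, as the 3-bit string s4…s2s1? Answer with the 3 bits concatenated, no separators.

101

s1 (pos 1,3,5,7): 1⊕0⊕1⊕1 = 1
s2 (pos 2,3,6,7): 1⊕0⊕0⊕1 = 0
s4 (pos 4,5,6,7): 1⊕1⊕0⊕1 = 1
Syndrome s4…s1 = 101 → error at position 5.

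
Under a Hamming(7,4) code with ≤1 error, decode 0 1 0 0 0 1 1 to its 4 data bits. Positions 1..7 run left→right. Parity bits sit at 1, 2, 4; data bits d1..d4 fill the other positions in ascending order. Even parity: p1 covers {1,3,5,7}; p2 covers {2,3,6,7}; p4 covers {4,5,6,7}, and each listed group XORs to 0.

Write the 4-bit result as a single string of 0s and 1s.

1011

s1 (pos 1,3,5,7): 0⊕0⊕0⊕1 = 1
s2 (pos 2,3,6,7): 1⊕0⊕1⊕1 = 1
s4 (pos 4,5,6,7): 0⊕0⊕1⊕1 = 0
Syndrome s4…s1 = 011 → error at position 3.
Flip position 3: 0100011 → 0110011
Read data bits from positions 3,5,6,7: 1011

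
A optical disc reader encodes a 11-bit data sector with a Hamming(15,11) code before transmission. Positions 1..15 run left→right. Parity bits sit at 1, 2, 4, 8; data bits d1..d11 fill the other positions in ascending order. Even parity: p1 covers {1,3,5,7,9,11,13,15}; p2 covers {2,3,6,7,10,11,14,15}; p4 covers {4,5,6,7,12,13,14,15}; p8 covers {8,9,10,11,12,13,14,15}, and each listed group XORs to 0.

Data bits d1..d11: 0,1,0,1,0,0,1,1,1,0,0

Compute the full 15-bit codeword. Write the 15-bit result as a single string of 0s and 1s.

000010110011100

Place data at non-parity positions: p1 p2 0 p4 1 0 1 p8 0 0 1 1 1 0 0
p1 (pos 1,3,5,7,9,11,13,15): XOR of data positions = 0⊕1⊕1⊕0⊕1⊕1⊕0 = 0
p2 (pos 2,3,6,7,10,11,14,15): XOR of data positions = 0⊕0⊕1⊕0⊕1⊕0⊕0 = 0
p4 (pos 4,5,6,7,12,13,14,15): XOR of data positions = 1⊕0⊕1⊕1⊕1⊕0⊕0 = 0
p8 (pos 8,9,10,11,12,13,14,15): XOR of data positions = 0⊕0⊕1⊕1⊕1⊕0⊕0 = 1
Codeword: 000010110011100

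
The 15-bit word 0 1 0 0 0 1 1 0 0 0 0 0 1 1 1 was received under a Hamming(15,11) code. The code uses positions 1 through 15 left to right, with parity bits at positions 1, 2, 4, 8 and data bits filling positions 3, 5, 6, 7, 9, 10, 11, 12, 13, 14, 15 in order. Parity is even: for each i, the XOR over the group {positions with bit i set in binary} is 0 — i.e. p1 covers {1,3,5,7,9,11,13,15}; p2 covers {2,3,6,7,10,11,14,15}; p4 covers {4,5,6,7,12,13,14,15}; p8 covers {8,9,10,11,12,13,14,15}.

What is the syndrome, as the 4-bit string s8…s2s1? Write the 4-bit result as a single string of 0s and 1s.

s1 (pos 1,3,5,7,9,11,13,15): 0⊕0⊕0⊕1⊕0⊕0⊕1⊕1 = 1
s2 (pos 2,3,6,7,10,11,14,15): 1⊕0⊕1⊕1⊕0⊕0⊕1⊕1 = 1
s4 (pos 4,5,6,7,12,13,14,15): 0⊕0⊕1⊕1⊕0⊕1⊕1⊕1 = 1
s8 (pos 8,9,10,11,12,13,14,15): 0⊕0⊕0⊕0⊕0⊕1⊕1⊕1 = 1
Syndrome s8…s1 = 1111 → error at position 15.

1111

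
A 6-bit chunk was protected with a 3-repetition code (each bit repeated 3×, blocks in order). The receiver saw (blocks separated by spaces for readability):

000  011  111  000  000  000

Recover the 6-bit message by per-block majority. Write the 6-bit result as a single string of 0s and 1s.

011000

Block 1 (000): 0 ones → 0
Block 2 (011): 2 ones → 1
Block 3 (111): 3 ones → 1
Block 4 (000): 0 ones → 0
Block 5 (000): 0 ones → 0
Block 6 (000): 0 ones → 0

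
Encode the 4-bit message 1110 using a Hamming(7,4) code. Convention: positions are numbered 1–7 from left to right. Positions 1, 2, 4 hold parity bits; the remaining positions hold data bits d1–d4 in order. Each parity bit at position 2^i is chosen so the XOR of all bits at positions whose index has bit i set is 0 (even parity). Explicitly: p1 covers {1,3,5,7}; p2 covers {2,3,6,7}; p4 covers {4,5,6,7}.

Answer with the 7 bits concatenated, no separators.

Place data at non-parity positions: p1 p2 1 p4 1 1 0
p1 (pos 1,3,5,7): XOR of data positions = 1⊕1⊕0 = 0
p2 (pos 2,3,6,7): XOR of data positions = 1⊕1⊕0 = 0
p4 (pos 4,5,6,7): XOR of data positions = 1⊕1⊕0 = 0
Codeword: 0010110

0010110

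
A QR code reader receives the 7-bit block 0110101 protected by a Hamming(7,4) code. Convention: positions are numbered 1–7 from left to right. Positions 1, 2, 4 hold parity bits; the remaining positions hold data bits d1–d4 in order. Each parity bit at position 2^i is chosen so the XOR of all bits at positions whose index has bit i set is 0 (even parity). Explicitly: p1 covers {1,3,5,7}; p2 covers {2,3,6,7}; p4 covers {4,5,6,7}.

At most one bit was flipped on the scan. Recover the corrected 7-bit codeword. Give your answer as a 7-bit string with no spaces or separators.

s1 (pos 1,3,5,7): 0⊕1⊕1⊕1 = 1
s2 (pos 2,3,6,7): 1⊕1⊕0⊕1 = 1
s4 (pos 4,5,6,7): 0⊕1⊕0⊕1 = 0
Syndrome s4…s1 = 011 → error at position 3.
Flip position 3: 0110101 → 0100101

0100101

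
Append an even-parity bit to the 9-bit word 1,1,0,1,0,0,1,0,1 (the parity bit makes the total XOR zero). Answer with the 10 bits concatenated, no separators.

XOR of the 9 data bits: 1⊕1⊕0⊕1⊕0⊕0⊕1⊕0⊕1 = 1
Parity bit = 1 (so all 10 bits XOR to 0).

1101001011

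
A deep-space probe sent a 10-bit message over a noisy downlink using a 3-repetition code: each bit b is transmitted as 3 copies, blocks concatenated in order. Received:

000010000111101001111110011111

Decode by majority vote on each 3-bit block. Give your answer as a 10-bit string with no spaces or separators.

Block 1 (000): 0 ones → 0
Block 2 (010): 1 one → 0
Block 3 (000): 0 ones → 0
Block 4 (111): 3 ones → 1
Block 5 (101): 2 ones → 1
Block 6 (001): 1 one → 0
Block 7 (111): 3 ones → 1
Block 8 (110): 2 ones → 1
Block 9 (011): 2 ones → 1
Block 10 (111): 3 ones → 1

0001101111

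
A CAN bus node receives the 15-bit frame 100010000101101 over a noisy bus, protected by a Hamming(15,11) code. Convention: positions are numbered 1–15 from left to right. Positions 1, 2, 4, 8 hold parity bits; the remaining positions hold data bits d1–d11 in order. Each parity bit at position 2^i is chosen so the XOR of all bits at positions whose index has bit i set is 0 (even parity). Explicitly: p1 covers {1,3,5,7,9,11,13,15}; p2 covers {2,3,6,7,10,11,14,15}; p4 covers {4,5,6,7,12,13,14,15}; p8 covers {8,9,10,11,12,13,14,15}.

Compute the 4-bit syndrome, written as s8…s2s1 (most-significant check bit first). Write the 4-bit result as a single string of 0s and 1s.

s1 (pos 1,3,5,7,9,11,13,15): 1⊕0⊕1⊕0⊕0⊕0⊕1⊕1 = 0
s2 (pos 2,3,6,7,10,11,14,15): 0⊕0⊕0⊕0⊕1⊕0⊕0⊕1 = 0
s4 (pos 4,5,6,7,12,13,14,15): 0⊕1⊕0⊕0⊕1⊕1⊕0⊕1 = 0
s8 (pos 8,9,10,11,12,13,14,15): 0⊕0⊕1⊕0⊕1⊕1⊕0⊕1 = 0
Syndrome s8…s1 = 0000 → no error.

0000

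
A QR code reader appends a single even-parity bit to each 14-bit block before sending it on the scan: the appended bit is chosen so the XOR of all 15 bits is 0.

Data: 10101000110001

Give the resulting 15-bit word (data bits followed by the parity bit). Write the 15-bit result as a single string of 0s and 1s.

101010001100010

XOR of the 14 data bits: 1⊕0⊕1⊕0⊕1⊕0⊕0⊕0⊕1⊕1⊕0⊕0⊕0⊕1 = 0
Parity bit = 0 (so all 15 bits XOR to 0).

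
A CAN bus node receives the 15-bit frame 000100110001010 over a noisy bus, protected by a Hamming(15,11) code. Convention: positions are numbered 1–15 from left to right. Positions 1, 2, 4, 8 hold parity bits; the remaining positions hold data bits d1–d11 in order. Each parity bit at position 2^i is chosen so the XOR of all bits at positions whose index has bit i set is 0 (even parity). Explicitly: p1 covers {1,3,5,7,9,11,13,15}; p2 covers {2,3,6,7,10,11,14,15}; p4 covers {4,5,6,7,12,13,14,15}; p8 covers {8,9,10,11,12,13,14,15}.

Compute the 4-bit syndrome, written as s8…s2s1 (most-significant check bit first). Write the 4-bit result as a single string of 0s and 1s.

1001

s1 (pos 1,3,5,7,9,11,13,15): 0⊕0⊕0⊕1⊕0⊕0⊕0⊕0 = 1
s2 (pos 2,3,6,7,10,11,14,15): 0⊕0⊕0⊕1⊕0⊕0⊕1⊕0 = 0
s4 (pos 4,5,6,7,12,13,14,15): 1⊕0⊕0⊕1⊕1⊕0⊕1⊕0 = 0
s8 (pos 8,9,10,11,12,13,14,15): 1⊕0⊕0⊕0⊕1⊕0⊕1⊕0 = 1
Syndrome s8…s1 = 1001 → error at position 9.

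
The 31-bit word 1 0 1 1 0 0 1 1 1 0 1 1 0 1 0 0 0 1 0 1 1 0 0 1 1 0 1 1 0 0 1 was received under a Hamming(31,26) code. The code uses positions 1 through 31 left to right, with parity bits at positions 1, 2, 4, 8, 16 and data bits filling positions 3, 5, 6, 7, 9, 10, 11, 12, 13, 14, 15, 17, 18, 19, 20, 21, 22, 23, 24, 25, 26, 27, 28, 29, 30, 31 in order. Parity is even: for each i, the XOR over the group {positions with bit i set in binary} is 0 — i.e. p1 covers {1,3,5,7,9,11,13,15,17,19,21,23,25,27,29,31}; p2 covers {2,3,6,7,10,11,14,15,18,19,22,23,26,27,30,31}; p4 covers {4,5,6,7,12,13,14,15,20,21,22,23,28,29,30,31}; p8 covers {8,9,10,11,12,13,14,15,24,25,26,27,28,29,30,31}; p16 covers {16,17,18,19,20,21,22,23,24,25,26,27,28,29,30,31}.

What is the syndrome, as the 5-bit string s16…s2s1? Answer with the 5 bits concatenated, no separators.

s1 (pos 1,3,5,7,9,11,13,15,17,19,21,23,25,27,29,31): 1⊕1⊕0⊕1⊕1⊕1⊕0⊕0⊕0⊕0⊕1⊕0⊕1⊕1⊕0⊕1 = 1
s2 (pos 2,3,6,7,10,11,14,15,18,19,22,23,26,27,30,31): 0⊕1⊕0⊕1⊕0⊕1⊕1⊕0⊕1⊕0⊕0⊕0⊕0⊕1⊕0⊕1 = 1
s4 (pos 4,5,6,7,12,13,14,15,20,21,22,23,28,29,30,31): 1⊕0⊕0⊕1⊕1⊕0⊕1⊕0⊕1⊕1⊕0⊕0⊕1⊕0⊕0⊕1 = 0
s8 (pos 8,9,10,11,12,13,14,15,24,25,26,27,28,29,30,31): 1⊕1⊕0⊕1⊕1⊕0⊕1⊕0⊕1⊕1⊕0⊕1⊕1⊕0⊕0⊕1 = 0
s16 (pos 16,17,18,19,20,21,22,23,24,25,26,27,28,29,30,31): 0⊕0⊕1⊕0⊕1⊕1⊕0⊕0⊕1⊕1⊕0⊕1⊕1⊕0⊕0⊕1 = 0
Syndrome s16…s1 = 00011 → error at position 3.

00011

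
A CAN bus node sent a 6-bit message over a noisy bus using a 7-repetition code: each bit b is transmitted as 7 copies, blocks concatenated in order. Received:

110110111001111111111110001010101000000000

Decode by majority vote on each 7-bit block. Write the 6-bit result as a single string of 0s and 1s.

111000

Block 1 (1101101): 5 ones → 1
Block 2 (1100111): 5 ones → 1
Block 3 (1111111): 7 ones → 1
Block 4 (1100010): 3 ones → 0
Block 5 (1010100): 3 ones → 0
Block 6 (0000000): 0 ones → 0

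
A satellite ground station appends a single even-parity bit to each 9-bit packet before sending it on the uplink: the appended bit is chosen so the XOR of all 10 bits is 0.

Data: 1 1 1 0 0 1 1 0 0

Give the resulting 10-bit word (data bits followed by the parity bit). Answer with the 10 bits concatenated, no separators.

1110011001

XOR of the 9 data bits: 1⊕1⊕1⊕0⊕0⊕1⊕1⊕0⊕0 = 1
Parity bit = 1 (so all 10 bits XOR to 0).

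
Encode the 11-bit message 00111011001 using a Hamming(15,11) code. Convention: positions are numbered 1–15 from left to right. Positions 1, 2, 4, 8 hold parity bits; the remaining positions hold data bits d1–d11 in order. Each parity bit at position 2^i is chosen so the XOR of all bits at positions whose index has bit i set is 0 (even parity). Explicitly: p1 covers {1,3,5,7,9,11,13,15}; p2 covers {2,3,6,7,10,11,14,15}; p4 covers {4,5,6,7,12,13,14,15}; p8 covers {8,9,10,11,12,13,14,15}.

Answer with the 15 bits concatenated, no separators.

000001101011001

Place data at non-parity positions: p1 p2 0 p4 0 1 1 p8 1 0 1 1 0 0 1
p1 (pos 1,3,5,7,9,11,13,15): XOR of data positions = 0⊕0⊕1⊕1⊕1⊕0⊕1 = 0
p2 (pos 2,3,6,7,10,11,14,15): XOR of data positions = 0⊕1⊕1⊕0⊕1⊕0⊕1 = 0
p4 (pos 4,5,6,7,12,13,14,15): XOR of data positions = 0⊕1⊕1⊕1⊕0⊕0⊕1 = 0
p8 (pos 8,9,10,11,12,13,14,15): XOR of data positions = 1⊕0⊕1⊕1⊕0⊕0⊕1 = 0
Codeword: 000001101011001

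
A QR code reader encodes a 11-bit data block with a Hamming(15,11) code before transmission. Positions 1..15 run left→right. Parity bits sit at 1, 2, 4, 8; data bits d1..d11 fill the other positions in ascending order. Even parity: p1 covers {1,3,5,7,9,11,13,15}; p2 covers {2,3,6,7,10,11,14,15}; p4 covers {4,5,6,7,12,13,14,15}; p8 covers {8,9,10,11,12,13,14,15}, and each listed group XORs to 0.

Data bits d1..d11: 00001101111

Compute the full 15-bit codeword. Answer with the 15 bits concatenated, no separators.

Place data at non-parity positions: p1 p2 0 p4 0 0 0 p8 1 1 0 1 1 1 1
p1 (pos 1,3,5,7,9,11,13,15): XOR of data positions = 0⊕0⊕0⊕1⊕0⊕1⊕1 = 1
p2 (pos 2,3,6,7,10,11,14,15): XOR of data positions = 0⊕0⊕0⊕1⊕0⊕1⊕1 = 1
p4 (pos 4,5,6,7,12,13,14,15): XOR of data positions = 0⊕0⊕0⊕1⊕1⊕1⊕1 = 0
p8 (pos 8,9,10,11,12,13,14,15): XOR of data positions = 1⊕1⊕0⊕1⊕1⊕1⊕1 = 0
Codeword: 110000001101111

110000001101111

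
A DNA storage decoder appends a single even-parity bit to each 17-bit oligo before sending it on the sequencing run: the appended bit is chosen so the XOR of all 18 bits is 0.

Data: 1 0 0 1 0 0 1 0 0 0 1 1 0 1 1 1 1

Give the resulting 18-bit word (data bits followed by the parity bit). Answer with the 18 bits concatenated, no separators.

100100100011011111

XOR of the 17 data bits: 1⊕0⊕0⊕1⊕0⊕0⊕1⊕0⊕0⊕0⊕1⊕1⊕0⊕1⊕1⊕1⊕1 = 1
Parity bit = 1 (so all 18 bits XOR to 0).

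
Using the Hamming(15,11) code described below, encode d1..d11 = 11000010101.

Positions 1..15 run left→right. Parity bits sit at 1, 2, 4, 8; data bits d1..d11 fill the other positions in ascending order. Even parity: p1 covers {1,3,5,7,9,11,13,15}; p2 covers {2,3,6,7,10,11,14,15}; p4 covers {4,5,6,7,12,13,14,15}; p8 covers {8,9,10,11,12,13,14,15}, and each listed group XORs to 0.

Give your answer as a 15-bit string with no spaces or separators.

Place data at non-parity positions: p1 p2 1 p4 1 0 0 p8 0 0 1 0 1 0 1
p1 (pos 1,3,5,7,9,11,13,15): XOR of data positions = 1⊕1⊕0⊕0⊕1⊕1⊕1 = 1
p2 (pos 2,3,6,7,10,11,14,15): XOR of data positions = 1⊕0⊕0⊕0⊕1⊕0⊕1 = 1
p4 (pos 4,5,6,7,12,13,14,15): XOR of data positions = 1⊕0⊕0⊕0⊕1⊕0⊕1 = 1
p8 (pos 8,9,10,11,12,13,14,15): XOR of data positions = 0⊕0⊕1⊕0⊕1⊕0⊕1 = 1
Codeword: 111110010010101

111110010010101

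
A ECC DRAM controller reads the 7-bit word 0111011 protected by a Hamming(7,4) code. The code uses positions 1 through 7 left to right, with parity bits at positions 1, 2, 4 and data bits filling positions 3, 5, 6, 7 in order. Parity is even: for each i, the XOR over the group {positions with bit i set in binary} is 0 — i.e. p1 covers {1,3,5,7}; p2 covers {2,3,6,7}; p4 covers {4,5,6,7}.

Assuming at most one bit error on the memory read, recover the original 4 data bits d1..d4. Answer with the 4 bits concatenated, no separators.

1011

s1 (pos 1,3,5,7): 0⊕1⊕0⊕1 = 0
s2 (pos 2,3,6,7): 1⊕1⊕1⊕1 = 0
s4 (pos 4,5,6,7): 1⊕0⊕1⊕1 = 1
Syndrome s4…s1 = 100 → error at position 4.
Flip position 4: 0111011 → 0110011
Read data bits from positions 3,5,6,7: 1011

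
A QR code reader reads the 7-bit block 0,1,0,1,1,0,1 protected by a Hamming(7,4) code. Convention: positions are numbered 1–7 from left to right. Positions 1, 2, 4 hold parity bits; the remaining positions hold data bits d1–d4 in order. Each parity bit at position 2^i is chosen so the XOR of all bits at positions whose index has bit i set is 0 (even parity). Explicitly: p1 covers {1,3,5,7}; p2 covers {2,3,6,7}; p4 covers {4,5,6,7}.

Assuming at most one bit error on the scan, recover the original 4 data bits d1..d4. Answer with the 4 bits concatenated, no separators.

0101

s1 (pos 1,3,5,7): 0⊕0⊕1⊕1 = 0
s2 (pos 2,3,6,7): 1⊕0⊕0⊕1 = 0
s4 (pos 4,5,6,7): 1⊕1⊕0⊕1 = 1
Syndrome s4…s1 = 100 → error at position 4.
Flip position 4: 0101101 → 0100101
Read data bits from positions 3,5,6,7: 0101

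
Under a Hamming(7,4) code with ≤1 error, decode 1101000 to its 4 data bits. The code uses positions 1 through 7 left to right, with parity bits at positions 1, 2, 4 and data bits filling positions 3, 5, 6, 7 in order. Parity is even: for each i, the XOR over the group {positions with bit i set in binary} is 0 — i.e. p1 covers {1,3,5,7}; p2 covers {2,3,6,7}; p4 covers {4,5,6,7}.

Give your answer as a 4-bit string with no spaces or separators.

s1 (pos 1,3,5,7): 1⊕0⊕0⊕0 = 1
s2 (pos 2,3,6,7): 1⊕0⊕0⊕0 = 1
s4 (pos 4,5,6,7): 1⊕0⊕0⊕0 = 1
Syndrome s4…s1 = 111 → error at position 7.
Flip position 7: 1101000 → 1101001
Read data bits from positions 3,5,6,7: 0001

0001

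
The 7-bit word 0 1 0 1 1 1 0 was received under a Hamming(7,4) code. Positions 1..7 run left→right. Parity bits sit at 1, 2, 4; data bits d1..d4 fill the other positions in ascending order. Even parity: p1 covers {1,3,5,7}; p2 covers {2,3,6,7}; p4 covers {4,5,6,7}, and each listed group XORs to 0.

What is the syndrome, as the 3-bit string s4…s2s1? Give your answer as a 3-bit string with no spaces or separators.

101

s1 (pos 1,3,5,7): 0⊕0⊕1⊕0 = 1
s2 (pos 2,3,6,7): 1⊕0⊕1⊕0 = 0
s4 (pos 4,5,6,7): 1⊕1⊕1⊕0 = 1
Syndrome s4…s1 = 101 → error at position 5.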